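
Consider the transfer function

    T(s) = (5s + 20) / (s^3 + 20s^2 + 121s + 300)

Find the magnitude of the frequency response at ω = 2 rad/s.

|T(j2)| ≈ 0.06962

Substitute s = j2: numerator = 20 + j10, denominator = 220 + j234.
|T(j2)| = |20 + j10| / |220 + j234| = 22.361 / 321.18 ≈ 0.06962.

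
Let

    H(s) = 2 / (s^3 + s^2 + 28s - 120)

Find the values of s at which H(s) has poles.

s = -2 + 6j, -2 - 6j, 3

The poles are the roots of the denominator s^3 + s^2 + 28s - 120 = 0.
Trying s = 3: the polynomial evaluates to 0, so (s - 3) is a factor.
Dividing out leaves s^2 + 4s + 40 = 0.
The quadratic formula then gives s = -2 ± 6j.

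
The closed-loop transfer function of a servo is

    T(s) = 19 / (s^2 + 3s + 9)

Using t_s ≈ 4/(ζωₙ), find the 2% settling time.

Comparing s^2 + 3s + 9 to s^2 + 2ζωₙs + ωₙ²: ωₙ = 3 rad/s and ζ = 3/(2·3) = 0.5.
ζωₙ = 3/2 = 1.5, so t_s ≈ 4/(ζωₙ) = 4/1.5 ≈ 2.667 s.

t_s ≈ 2.667 s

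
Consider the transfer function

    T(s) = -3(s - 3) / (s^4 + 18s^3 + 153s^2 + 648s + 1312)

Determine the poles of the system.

The poles are the roots of the denominator s^4 + 18s^3 + 153s^2 + 648s + 1312 = 0.
No real roots exist; factor into two real quadratics: (s^2 + 10s + 41)(s^2 + 8s + 32) = 0.
Each quadratic gives a conjugate pair via the quadratic formula.

s = -5 + 4j, -5 - 4j, -4 + 4j, -4 - 4j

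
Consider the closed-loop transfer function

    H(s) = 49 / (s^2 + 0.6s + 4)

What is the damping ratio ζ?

ζ = 0.15

Compare the denominator to the standard form s^2 + 2ζωₙs + ωₙ².
ωₙ² = 4, so ωₙ = 2 rad/s.
2ζωₙ = 0.6, so ζ = 0.6/(2·2) = 0.15.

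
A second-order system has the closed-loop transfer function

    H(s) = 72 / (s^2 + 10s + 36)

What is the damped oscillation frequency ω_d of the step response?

Comparing s^2 + 10s + 36 to s^2 + 2ζωₙs + ωₙ²: ωₙ = 6 rad/s and ζ = 10/(2·6) ≈ 0.8333.
ζωₙ = 10/2 = 5, so ω_d = ωₙ√(1−ζ²) = √(ωₙ² − (ζωₙ)²) = √(36 − 5²) = √11 ≈ 3.317 rad/s.

ω_d ≈ 3.317 rad/s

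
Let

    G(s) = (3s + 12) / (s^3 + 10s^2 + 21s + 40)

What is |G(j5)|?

|G(j5)| ≈ 0.09106

Substitute s = j5: numerator = 12 + j15, denominator = -210 - j20.
|G(j5)| = |12 + j15| / |-210 - j20| = 19.209 / 210.95 ≈ 0.09106.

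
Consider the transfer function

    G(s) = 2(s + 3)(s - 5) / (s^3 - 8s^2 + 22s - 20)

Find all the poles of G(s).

The poles are the roots of the denominator s^3 - 8s^2 + 22s - 20 = 0.
Trying s = 2: the polynomial evaluates to 0, so (s - 2) is a factor.
Dividing out leaves s^2 - 6s + 10 = 0.
The quadratic formula then gives s = 3 ± 1j.

s = 3 + j, 3 - j, 2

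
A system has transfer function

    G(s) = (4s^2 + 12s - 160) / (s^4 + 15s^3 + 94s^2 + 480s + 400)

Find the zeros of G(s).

Set the numerator to zero: 4s^2 + 12s - 160 = 0, i.e. 4·(s^2 + 3s - 40) = 0.
Factoring: (s + 8)(s - 5) = 0.

s = -8, 5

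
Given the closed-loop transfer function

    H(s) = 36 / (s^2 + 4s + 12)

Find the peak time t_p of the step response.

t_p ≈ 1.111 s

Comparing s^2 + 4s + 12 to s^2 + 2ζωₙs + ωₙ²: ωₙ = √12 ≈ 3.464 rad/s and ζ = 4/(2·√12) ≈ 0.5774.
ζωₙ = 4/2 = 2, so ω_d = ωₙ√(1−ζ²) = √(ωₙ² − (ζωₙ)²) = √(12 − 2²) = √8 ≈ 2.828 rad/s.
t_p = π/ω_d = π/2.828 ≈ 1.111 s.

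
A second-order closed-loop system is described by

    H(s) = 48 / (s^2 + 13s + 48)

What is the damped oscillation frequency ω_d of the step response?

ω_d ≈ 2.398 rad/s

Comparing s^2 + 13s + 48 to s^2 + 2ζωₙs + ωₙ²: ωₙ = √48 ≈ 6.928 rad/s and ζ = 13/(2·√48) ≈ 0.9382.
ζωₙ = 13/2 = 6.5, so ω_d = ωₙ√(1−ζ²) = √(ωₙ² − (ζωₙ)²) = √(48 − 6.5²) = √5.75 ≈ 2.398 rad/s.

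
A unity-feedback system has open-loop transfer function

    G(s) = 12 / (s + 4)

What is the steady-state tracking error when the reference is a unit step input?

e_ss = 0.2500

G(s) has no poles at the origin.
This is a Type 0 system. Kp = lim_{s→0} G(s) = 12/4 = 3.
e_ss = 1/(1 + Kp) = 1/(1 + 3) = 1/4 ≈ 0.2500.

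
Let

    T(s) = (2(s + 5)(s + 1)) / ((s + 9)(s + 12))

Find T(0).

At s = 0 each factor (s + a) contributes a and each (s^2 + bs + c) contributes c.
T(0) = 2·(5) · (1) / ((9) · (12)) = 10/108 = 5/54.

T(0) = 5/54 ≈ 0.09259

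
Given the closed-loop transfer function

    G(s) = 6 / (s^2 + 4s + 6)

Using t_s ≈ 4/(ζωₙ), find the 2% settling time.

t_s ≈ 2 s

Comparing s^2 + 4s + 6 to s^2 + 2ζωₙs + ωₙ²: ωₙ = √6 ≈ 2.449 rad/s and ζ = 4/(2·√6) ≈ 0.8165.
ζωₙ = 4/2 = 2, so t_s ≈ 4/(ζωₙ) = 4/2 = 2 s.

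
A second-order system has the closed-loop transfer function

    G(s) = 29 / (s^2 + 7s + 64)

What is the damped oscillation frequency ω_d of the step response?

Comparing s^2 + 7s + 64 to s^2 + 2ζωₙs + ωₙ²: ωₙ = 8 rad/s and ζ = 7/(2·8) = 0.4375.
ζωₙ = 7/2 = 3.5, so ω_d = ωₙ√(1−ζ²) = √(ωₙ² − (ζωₙ)²) = √(64 − 3.5²) = √51.75 ≈ 7.194 rad/s.

ω_d ≈ 7.194 rad/s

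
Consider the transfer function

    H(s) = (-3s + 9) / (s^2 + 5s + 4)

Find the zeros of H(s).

s = 3

Set the numerator to zero: -3s + 9 = 0, i.e. -3·(s - 3) = 0.
So s = 3.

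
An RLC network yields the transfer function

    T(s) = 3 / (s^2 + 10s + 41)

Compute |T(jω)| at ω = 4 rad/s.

|T(j4)| ≈ 0.06360

Substitute s = j4: numerator = 3, denominator = 25 + j40.
|T(j4)| = |3| / |25 + j40| = 3 / 47.170 ≈ 0.06360.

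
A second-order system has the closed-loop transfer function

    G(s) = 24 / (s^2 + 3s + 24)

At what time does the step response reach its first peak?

Comparing s^2 + 3s + 24 to s^2 + 2ζωₙs + ωₙ²: ωₙ = √24 ≈ 4.899 rad/s and ζ = 3/(2·√24) ≈ 0.3062.
ζωₙ = 3/2 = 1.5, so ω_d = ωₙ√(1−ζ²) = √(ωₙ² − (ζωₙ)²) = √(24 − 1.5²) = √21.75 ≈ 4.664 rad/s.
t_p = π/ω_d = π/4.664 ≈ 0.6736 s.

t_p ≈ 0.6736 s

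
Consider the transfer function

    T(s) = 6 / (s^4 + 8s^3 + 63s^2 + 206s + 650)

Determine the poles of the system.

The poles are the roots of the denominator s^4 + 8s^3 + 63s^2 + 206s + 650 = 0.
No real roots exist; factor into two real quadratics: (s^2 + 2s + 26)(s^2 + 6s + 25) = 0.
Each quadratic gives a conjugate pair via the quadratic formula.

s = -1 + 5j, -1 - 5j, -3 + 4j, -3 - 4j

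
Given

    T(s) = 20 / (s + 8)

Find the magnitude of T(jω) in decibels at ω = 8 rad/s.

Substitute s = j8: numerator = 20, denominator = 8 + j8.
|T(j8)| = |20| / |8 + j8| = 20 / 11.314 ≈ 1.768.
In decibels: 20·log₁₀(1.768) ≈ 4.95 dB.

|T(j8)|_dB ≈ 4.95 dB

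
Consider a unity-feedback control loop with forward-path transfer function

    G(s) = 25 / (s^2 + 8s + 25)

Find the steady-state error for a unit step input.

G(s) has no poles at the origin.
This is a Type 0 system. Kp = lim_{s→0} G(s) = 25/25 = 1.
e_ss = 1/(1 + Kp) = 1/(1 + 1) = 1/2 ≈ 0.5000.

e_ss = 0.5000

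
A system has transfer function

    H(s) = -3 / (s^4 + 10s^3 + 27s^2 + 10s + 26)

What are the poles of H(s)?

The poles are the roots of the denominator s^4 + 10s^3 + 27s^2 + 10s + 26 = 0.
No real roots exist; factor into two real quadratics: (s^2 + 10s + 26)(s^2 + 1) = 0.
Each quadratic gives a conjugate pair via the quadratic formula.

s = -5 ± j, ±j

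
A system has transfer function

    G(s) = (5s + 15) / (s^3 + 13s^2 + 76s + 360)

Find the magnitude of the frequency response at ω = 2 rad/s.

Substitute s = j2: numerator = 15 + j10, denominator = 308 + j144.
|G(j2)| = |15 + j10| / |308 + j144| = 18.028 / 340 ≈ 0.05302.

|G(j2)| ≈ 0.05302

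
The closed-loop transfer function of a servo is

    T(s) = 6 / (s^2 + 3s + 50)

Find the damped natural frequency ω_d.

ω_d ≈ 6.910 rad/s

Comparing s^2 + 3s + 50 to s^2 + 2ζωₙs + ωₙ²: ωₙ = √50 ≈ 7.071 rad/s and ζ = 3/(2·√50) ≈ 0.2121.
ζωₙ = 3/2 = 1.5, so ω_d = ωₙ√(1−ζ²) = √(ωₙ² − (ζωₙ)²) = √(50 − 1.5²) = √47.75 ≈ 6.910 rad/s.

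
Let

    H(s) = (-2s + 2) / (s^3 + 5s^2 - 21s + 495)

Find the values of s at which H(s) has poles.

s = 3 ± 6j, -11

The poles are the roots of the denominator s^3 + 5s^2 - 21s + 495 = 0.
Trying s = -11: the polynomial evaluates to 0, so (s + 11) is a factor.
Dividing out leaves s^2 - 6s + 45 = 0.
The quadratic formula then gives s = 3 ± 6j.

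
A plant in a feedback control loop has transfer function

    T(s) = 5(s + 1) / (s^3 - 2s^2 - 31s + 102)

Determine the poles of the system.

The poles are the roots of the denominator s^3 - 2s^2 - 31s + 102 = 0.
Trying s = -6: the polynomial evaluates to 0, so (s + 6) is a factor.
Dividing out leaves s^2 - 8s + 17 = 0.
The quadratic formula then gives s = 4 ± 1j.

s = 4 + j, 4 - j, -6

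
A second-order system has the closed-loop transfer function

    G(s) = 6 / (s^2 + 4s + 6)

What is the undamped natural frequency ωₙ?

ωₙ ≈ 2.449 rad/s

Compare the denominator to the standard form s^2 + 2ζωₙs + ωₙ².
ωₙ² = 6, so ωₙ = √6 ≈ 2.449 rad/s.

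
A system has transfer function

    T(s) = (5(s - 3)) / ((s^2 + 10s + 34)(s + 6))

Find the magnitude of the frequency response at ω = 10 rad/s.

|T(j10)| ≈ 0.03736

Substitute s = j10: numerator = -15 + j50, denominator = -1396 - j60.
|T(j10)| = |-15 + j50| / |-1396 - j60| = 52.202 / 1397.3 ≈ 0.03736.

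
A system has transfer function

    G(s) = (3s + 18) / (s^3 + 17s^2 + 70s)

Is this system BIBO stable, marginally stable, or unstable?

marginally stable

The denominator s^3 + 17s^2 + 70s factors as s(s + 7)(s + 10), giving poles at s = 0, -7, -10.
Since the simple pole(s) at s = 0 lie on the jω-axis with none in the right half-plane, the system is marginally stable.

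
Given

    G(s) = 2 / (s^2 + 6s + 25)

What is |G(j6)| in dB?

Substitute s = j6: numerator = 2, denominator = -11 + j36.
|G(j6)| = |2| / |-11 + j36| = 2 / 37.643 ≈ 0.05313.
In decibels: 20·log₁₀(0.05313) ≈ -25.5 dB.

|G(j6)|_dB ≈ -25.5 dB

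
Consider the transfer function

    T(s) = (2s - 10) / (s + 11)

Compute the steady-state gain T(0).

T(0) = -10/11 ≈ -0.9091

Set s = 0: T(0) = (-10) / (11) = -10/11.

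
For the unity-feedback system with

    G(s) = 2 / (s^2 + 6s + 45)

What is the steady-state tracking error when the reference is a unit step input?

e_ss = 0.9574

G(s) has no poles at the origin.
This is a Type 0 system. Kp = lim_{s→0} G(s) = 2/45.
e_ss = 1/(1 + Kp) = 1/(1 + 2/45) = 45/47 ≈ 0.9574.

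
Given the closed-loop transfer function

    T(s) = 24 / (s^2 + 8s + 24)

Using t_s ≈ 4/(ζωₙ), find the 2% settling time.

t_s ≈ 1 s

Comparing s^2 + 8s + 24 to s^2 + 2ζωₙs + ωₙ²: ωₙ = √24 ≈ 4.899 rad/s and ζ = 8/(2·√24) ≈ 0.8165.
ζωₙ = 8/2 = 4, so t_s ≈ 4/(ζωₙ) = 4/4 = 1 s.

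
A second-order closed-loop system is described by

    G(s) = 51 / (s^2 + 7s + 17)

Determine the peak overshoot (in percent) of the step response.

Comparing s^2 + 7s + 17 to s^2 + 2ζωₙs + ωₙ²: ωₙ = √17 ≈ 4.123 rad/s and ζ = 7/(2·√17) ≈ 0.8489.
%OS = 100·exp(−πζ/√(1−ζ²)) = 100·exp(−π·0.8489/√(1−0.8489²)) ≈ 0.644%.

%OS ≈ 0.644%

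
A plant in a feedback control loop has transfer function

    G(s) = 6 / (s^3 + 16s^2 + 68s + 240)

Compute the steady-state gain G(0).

Set s = 0: G(0) = (6) / (240) = 1/40.

G(0) = 1/40 ≈ 0.02500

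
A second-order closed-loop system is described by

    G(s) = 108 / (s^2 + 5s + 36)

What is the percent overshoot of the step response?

Comparing s^2 + 5s + 36 to s^2 + 2ζωₙs + ωₙ²: ωₙ = 6 rad/s and ζ = 5/(2·6) ≈ 0.4167.
%OS = 100·exp(−πζ/√(1−ζ²)) = 100·exp(−π·0.4167/√(1−0.4167²)) ≈ 23.7%.

%OS ≈ 23.7%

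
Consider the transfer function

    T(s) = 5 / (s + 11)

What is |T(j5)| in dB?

Substitute s = j5: numerator = 5, denominator = 11 + j5.
|T(j5)| = |5| / |11 + j5| = 5 / 12.083 ≈ 0.4138.
In decibels: 20·log₁₀(0.4138) ≈ -7.66 dB.

|T(j5)|_dB ≈ -7.66 dB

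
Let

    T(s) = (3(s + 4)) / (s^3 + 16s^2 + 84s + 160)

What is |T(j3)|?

|T(j3)| ≈ 0.06650

Substitute s = j3: numerator = 12 + j9, denominator = 16 + j225.
|T(j3)| = |12 + j9| / |16 + j225| = 15 / 225.57 ≈ 0.06650.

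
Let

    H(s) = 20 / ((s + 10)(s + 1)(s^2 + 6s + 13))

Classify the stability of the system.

stable

The poles can be read from the denominator factors: s = -10, -1, -3 ± 2j.
Since all poles lie strictly in the left half-plane, the system is stable.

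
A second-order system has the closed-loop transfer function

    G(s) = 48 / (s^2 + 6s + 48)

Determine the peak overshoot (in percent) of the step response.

%OS ≈ 22.1%

Comparing s^2 + 6s + 48 to s^2 + 2ζωₙs + ωₙ²: ωₙ = √48 ≈ 6.928 rad/s and ζ = 6/(2·√48) ≈ 0.4330.
%OS = 100·exp(−πζ/√(1−ζ²)) = 100·exp(−π·0.4330/√(1−0.4330²)) ≈ 22.1%.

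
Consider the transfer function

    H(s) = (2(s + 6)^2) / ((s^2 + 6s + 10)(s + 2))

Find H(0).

H(0) = 18/5 ≈ 3.600

At s = 0 each factor (s + a) contributes a and each (s^2 + bs + c) contributes c.
H(0) = 2·(6) · (6) / ((10) · (2)) = 72/20 = 18/5.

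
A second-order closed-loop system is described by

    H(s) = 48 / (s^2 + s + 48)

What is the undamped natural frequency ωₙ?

ωₙ ≈ 6.928 rad/s

Compare the denominator to the standard form s^2 + 2ζωₙs + ωₙ².
ωₙ² = 48, so ωₙ = √48 ≈ 6.928 rad/s.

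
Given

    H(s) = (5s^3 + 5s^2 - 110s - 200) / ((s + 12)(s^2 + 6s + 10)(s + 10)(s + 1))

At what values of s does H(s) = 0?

s = -4, 5, -2

Set the numerator to zero: 5s^3 + 5s^2 - 110s - 200 = 0, i.e. 5·(s^3 + s^2 - 22s - 40) = 0.
Factoring: (s + 4)(s - 5)(s + 2) = 0.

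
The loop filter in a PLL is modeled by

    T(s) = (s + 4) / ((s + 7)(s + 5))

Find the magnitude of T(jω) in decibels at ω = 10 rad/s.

|T(j10)|_dB ≈ -22.1 dB

Substitute s = j10: numerator = 4 + j10, denominator = -65 + j120.
|T(j10)| = |4 + j10| / |-65 + j120| = 10.770 / 136.47 ≈ 0.07892.
In decibels: 20·log₁₀(0.07892) ≈ -22.1 dB.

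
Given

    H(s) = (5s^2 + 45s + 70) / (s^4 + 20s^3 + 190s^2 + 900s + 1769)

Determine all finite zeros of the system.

Set the numerator to zero: 5s^2 + 45s + 70 = 0, i.e. 5·(s^2 + 9s + 14) = 0.
Factoring: (s + 7)(s + 2) = 0.

s = -7, -2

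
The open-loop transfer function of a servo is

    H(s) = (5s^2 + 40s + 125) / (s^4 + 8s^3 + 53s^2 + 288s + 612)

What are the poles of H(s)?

s = -4 + j, -4 - j, 6j, -6j

The poles are the roots of the denominator s^4 + 8s^3 + 53s^2 + 288s + 612 = 0.
No real roots exist; factor into two real quadratics: (s^2 + 8s + 17)(s^2 + 36) = 0.
Each quadratic gives a conjugate pair via the quadratic formula.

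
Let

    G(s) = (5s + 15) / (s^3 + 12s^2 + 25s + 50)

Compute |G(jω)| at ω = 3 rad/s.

Substitute s = j3: numerator = 15 + j15, denominator = -58 + j48.
|G(j3)| = |15 + j15| / |-58 + j48| = 21.213 / 75.286 ≈ 0.2818.

|G(j3)| ≈ 0.2818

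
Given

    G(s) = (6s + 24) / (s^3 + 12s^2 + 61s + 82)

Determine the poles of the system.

s = -5 + 4j, -5 - 4j, -2

The poles are the roots of the denominator s^3 + 12s^2 + 61s + 82 = 0.
Trying s = -2: the polynomial evaluates to 0, so (s + 2) is a factor.
Dividing out leaves s^2 + 10s + 41 = 0.
The quadratic formula then gives s = -5 ± 4j.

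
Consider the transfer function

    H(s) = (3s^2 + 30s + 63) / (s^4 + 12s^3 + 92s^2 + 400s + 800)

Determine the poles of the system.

The poles are the roots of the denominator s^4 + 12s^3 + 92s^2 + 400s + 800 = 0.
No real roots exist; factor into two real quadratics: (s^2 + 8s + 20)(s^2 + 4s + 40) = 0.
Each quadratic gives a conjugate pair via the quadratic formula.

s = -4 + 2j, -4 - 2j, -2 + 6j, -2 - 6j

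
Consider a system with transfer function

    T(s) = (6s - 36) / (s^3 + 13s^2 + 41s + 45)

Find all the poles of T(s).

s = -2 + j, -2 - j, -9

The poles are the roots of the denominator s^3 + 13s^2 + 41s + 45 = 0.
Trying s = -9: the polynomial evaluates to 0, so (s + 9) is a factor.
Dividing out leaves s^2 + 4s + 5 = 0.
The quadratic formula then gives s = -2 ± 1j.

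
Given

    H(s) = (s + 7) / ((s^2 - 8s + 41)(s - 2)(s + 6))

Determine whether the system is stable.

unstable

The poles can be read from the denominator factors: s = 4 + 5j, 4 - 5j, 2, -6.
Since the pole(s) at s = 4 ± 5j, 2 lie in the right half-plane, the system is unstable.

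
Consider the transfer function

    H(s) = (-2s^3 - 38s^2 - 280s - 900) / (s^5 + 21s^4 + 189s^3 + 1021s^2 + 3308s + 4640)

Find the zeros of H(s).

Set the numerator to zero: -2s^3 - 38s^2 - 280s - 900 = 0, i.e. -2·(s^3 + 19s^2 + 140s + 450) = 0.
Factoring: (s + 9)(s^2 + 10s + 50) = 0.

s = -9, -5 ± 5j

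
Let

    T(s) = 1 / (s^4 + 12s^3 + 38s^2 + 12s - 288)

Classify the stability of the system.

unstable

The denominator s^4 + 12s^3 + 38s^2 + 12s - 288 factors as (s - 2)(s^2 + 6s + 18)(s + 8), giving poles at s = 2, -3 ± 3j, -8.
Since the pole(s) at s = 2 lie in the right half-plane, the system is unstable.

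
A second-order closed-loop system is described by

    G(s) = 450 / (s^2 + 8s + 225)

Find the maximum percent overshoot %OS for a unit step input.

Comparing s^2 + 8s + 225 to s^2 + 2ζωₙs + ωₙ²: ωₙ = 15 rad/s and ζ = 8/(2·15) ≈ 0.2667.
%OS = 100·exp(−πζ/√(1−ζ²)) = 100·exp(−π·0.2667/√(1−0.2667²)) ≈ 41.9%.

%OS ≈ 41.9%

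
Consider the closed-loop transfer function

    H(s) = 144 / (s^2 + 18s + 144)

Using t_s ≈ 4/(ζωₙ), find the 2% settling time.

Comparing s^2 + 18s + 144 to s^2 + 2ζωₙs + ωₙ²: ωₙ = 12 rad/s and ζ = 18/(2·12) = 0.75.
ζωₙ = 18/2 = 9, so t_s ≈ 4/(ζωₙ) = 4/9 ≈ 0.4444 s.

t_s ≈ 0.4444 s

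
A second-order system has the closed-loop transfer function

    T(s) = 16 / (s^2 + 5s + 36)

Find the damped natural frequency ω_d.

Comparing s^2 + 5s + 36 to s^2 + 2ζωₙs + ωₙ²: ωₙ = 6 rad/s and ζ = 5/(2·6) ≈ 0.4167.
ζωₙ = 5/2 = 2.5, so ω_d = ωₙ√(1−ζ²) = √(ωₙ² − (ζωₙ)²) = √(36 − 2.5²) = √29.75 ≈ 5.454 rad/s.

ω_d ≈ 5.454 rad/s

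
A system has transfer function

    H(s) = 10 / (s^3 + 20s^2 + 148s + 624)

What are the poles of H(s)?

s = -4 ± 6j, -12

The poles are the roots of the denominator s^3 + 20s^2 + 148s + 624 = 0.
Trying s = -12: the polynomial evaluates to 0, so (s + 12) is a factor.
Dividing out leaves s^2 + 8s + 52 = 0.
The quadratic formula then gives s = -4 ± 6j.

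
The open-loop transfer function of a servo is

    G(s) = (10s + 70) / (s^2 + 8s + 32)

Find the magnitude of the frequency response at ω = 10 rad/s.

Substitute s = j10: numerator = 70 + j100, denominator = -68 + j80.
|G(j10)| = |70 + j100| / |-68 + j80| = 122.07 / 105.00 ≈ 1.163.

|G(j10)| ≈ 1.163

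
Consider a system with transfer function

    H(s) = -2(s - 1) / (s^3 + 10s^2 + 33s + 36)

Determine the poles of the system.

The poles are the roots of the denominator s^3 + 10s^2 + 33s + 36 = 0.
Trying s = -4: the polynomial evaluates to 0, so (s + 4) is a factor.
Dividing out leaves s^2 + 6s + 9 = 0.
Factoring the quadratic: (s + 3)^2 = 0.

s = -4, -3, -3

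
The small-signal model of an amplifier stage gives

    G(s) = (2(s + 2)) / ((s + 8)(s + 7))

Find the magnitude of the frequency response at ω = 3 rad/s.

|G(j3)| ≈ 0.1108

Substitute s = j3: numerator = 4 + j6, denominator = 47 + j45.
|G(j3)| = |4 + j6| / |47 + j45| = 7.2111 / 65.069 ≈ 0.1108.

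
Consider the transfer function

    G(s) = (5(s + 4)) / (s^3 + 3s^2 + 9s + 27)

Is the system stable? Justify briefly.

marginally stable

The denominator s^3 + 3s^2 + 9s + 27 factors as (s^2 + 9)(s + 3), giving poles at s = ±3j, -3.
Since the simple pole(s) at s = 3j, -3j lie on the jω-axis with none in the right half-plane, the system is marginally stable.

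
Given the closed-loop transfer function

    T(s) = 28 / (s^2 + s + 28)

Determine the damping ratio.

Compare the denominator to the standard form s^2 + 2ζωₙs + ωₙ².
ωₙ² = 28, so ωₙ = √28 ≈ 5.292 rad/s.
2ζωₙ = 1, so ζ = 1/(2·√28) ≈ 0.09449.

ζ ≈ 0.09449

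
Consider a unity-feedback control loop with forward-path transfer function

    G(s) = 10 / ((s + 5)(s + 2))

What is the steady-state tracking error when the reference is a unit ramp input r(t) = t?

e_ss = ∞

G(s) has no poles at the origin.
This is a Type 0 system; Kv = lim_{s→0} s·G(s) = 0, so the steady-state error for a ramp input is infinite.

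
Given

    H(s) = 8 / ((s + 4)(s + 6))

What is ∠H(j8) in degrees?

∠H(j8) ≈ -116.6°

At s = j8: numerator = 8, denominator = -40 + j80.
∠H = ∠num − ∠den = 0° − (116.57°) = -116.6°.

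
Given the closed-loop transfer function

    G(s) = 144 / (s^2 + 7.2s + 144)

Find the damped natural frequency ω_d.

Comparing s^2 + 7.2s + 144 to s^2 + 2ζωₙs + ωₙ²: ωₙ = 12 rad/s and ζ = 7.2/(2·12) = 0.3.
ζωₙ = 7.2/2 = 3.6, so ω_d = ωₙ√(1−ζ²) = √(ωₙ² − (ζωₙ)²) = √(144 − 3.6²) = √131.04 ≈ 11.45 rad/s.

ω_d ≈ 11.45 rad/s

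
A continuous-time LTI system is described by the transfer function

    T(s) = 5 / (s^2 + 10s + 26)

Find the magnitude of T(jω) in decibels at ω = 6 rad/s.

|T(j6)|_dB ≈ -21.7 dB

Substitute s = j6: numerator = 5, denominator = -10 + j60.
|T(j6)| = |5| / |-10 + j60| = 5 / 60.828 ≈ 0.08220.
In decibels: 20·log₁₀(0.08220) ≈ -21.7 dB.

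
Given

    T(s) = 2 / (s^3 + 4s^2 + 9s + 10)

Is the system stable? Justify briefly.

The denominator s^3 + 4s^2 + 9s + 10 factors as (s^2 + 2s + 5)(s + 2), giving poles at s = -1 ± 2j, -2.
Since all poles lie strictly in the left half-plane, the system is stable.

stable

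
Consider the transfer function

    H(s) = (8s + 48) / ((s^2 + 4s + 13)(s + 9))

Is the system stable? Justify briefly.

The poles can be read from the denominator factors: s = -2 + 3j, -2 - 3j, -9.
Since all poles lie strictly in the left half-plane, the system is stable.

stable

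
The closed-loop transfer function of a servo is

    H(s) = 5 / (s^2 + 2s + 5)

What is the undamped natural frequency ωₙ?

ωₙ ≈ 2.236 rad/s

Compare the denominator to the standard form s^2 + 2ζωₙs + ωₙ².
ωₙ² = 5, so ωₙ = √5 ≈ 2.236 rad/s.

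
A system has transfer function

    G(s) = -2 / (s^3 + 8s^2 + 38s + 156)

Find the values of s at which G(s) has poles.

The poles are the roots of the denominator s^3 + 8s^2 + 38s + 156 = 0.
Trying s = -6: the polynomial evaluates to 0, so (s + 6) is a factor.
Dividing out leaves s^2 + 2s + 26 = 0.
The quadratic formula then gives s = -1 ± 5j.

s = -1 ± 5j, -6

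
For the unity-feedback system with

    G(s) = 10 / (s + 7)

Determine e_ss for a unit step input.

G(s) has no poles at the origin.
This is a Type 0 system. Kp = lim_{s→0} G(s) = 10/7.
e_ss = 1/(1 + Kp) = 1/(1 + 10/7) = 7/17 ≈ 0.4118.

e_ss = 0.4118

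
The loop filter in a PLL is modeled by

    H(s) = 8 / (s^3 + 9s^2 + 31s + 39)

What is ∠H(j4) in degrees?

At s = j4: numerator = 8, denominator = -105 + j60.
∠H = ∠num − ∠den = 0° − (150.26°) = -150.3°.

∠H(j4) ≈ -150.3°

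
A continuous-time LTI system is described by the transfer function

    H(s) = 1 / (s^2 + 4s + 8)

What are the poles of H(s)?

The poles are the roots of the denominator s^2 + 4s + 8 = 0.
Using the quadratic formula: s = (-4 ± √(-16))/2 = -2 ± 2j.

s = -2 ± 2j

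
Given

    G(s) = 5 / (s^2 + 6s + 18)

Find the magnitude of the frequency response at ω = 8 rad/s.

Substitute s = j8: numerator = 5, denominator = -46 + j48.
|G(j8)| = |5| / |-46 + j48| = 5 / 66.483 ≈ 0.07521.

|G(j8)| ≈ 0.07521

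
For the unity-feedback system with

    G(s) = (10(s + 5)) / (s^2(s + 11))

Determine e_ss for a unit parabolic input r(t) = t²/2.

e_ss = 0.2200

G(s) has 2 poles at the origin.
This is a Type 2 system. Ka = lim_{s→0} s^2·G(s) = 50/11.
e_ss = 1/Ka = 1/(50/11) = 11/50 ≈ 0.2200.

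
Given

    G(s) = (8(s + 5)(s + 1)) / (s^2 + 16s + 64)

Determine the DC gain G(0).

G(0) = 5/8 ≈ 0.6250

Set s = 0: G(0) = (40) / (64) = 5/8.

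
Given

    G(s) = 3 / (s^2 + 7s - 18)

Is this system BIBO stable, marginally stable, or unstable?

unstable

The denominator s^2 + 7s - 18 factors as (s + 9)(s - 2), giving poles at s = -9, 2.
Since the pole(s) at s = 2 lie in the right half-plane, the system is unstable.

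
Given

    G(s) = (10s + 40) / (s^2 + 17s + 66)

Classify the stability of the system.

stable

The denominator s^2 + 17s + 66 factors as (s + 6)(s + 11), giving poles at s = -6, -11.
Since all poles lie strictly in the left half-plane, the system is stable.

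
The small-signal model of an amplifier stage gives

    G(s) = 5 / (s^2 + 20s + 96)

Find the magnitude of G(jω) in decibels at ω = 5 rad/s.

|G(j5)|_dB ≈ -27.8 dB

Substitute s = j5: numerator = 5, denominator = 71 + j100.
|G(j5)| = |5| / |71 + j100| = 5 / 122.64 ≈ 0.04077.
In decibels: 20·log₁₀(0.04077) ≈ -27.8 dB.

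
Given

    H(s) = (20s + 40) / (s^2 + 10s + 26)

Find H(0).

Set s = 0: H(0) = (40) / (26) = 20/13.

H(0) = 20/13 ≈ 1.538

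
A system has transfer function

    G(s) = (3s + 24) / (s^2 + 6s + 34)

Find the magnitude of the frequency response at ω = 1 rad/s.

|G(j1)| ≈ 0.7211

Substitute s = j1: numerator = 24 + j3, denominator = 33 + j6.
|G(j1)| = |24 + j3| / |33 + j6| = 24.187 / 33.541 ≈ 0.7211.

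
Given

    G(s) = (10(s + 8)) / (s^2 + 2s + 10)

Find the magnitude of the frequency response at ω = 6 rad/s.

|G(j6)| ≈ 3.492

Substitute s = j6: numerator = 80 + j60, denominator = -26 + j12.
|G(j6)| = |80 + j60| / |-26 + j12| = 100 / 28.636 ≈ 3.492.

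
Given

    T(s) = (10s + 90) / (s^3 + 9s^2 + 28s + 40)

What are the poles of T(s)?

The poles are the roots of the denominator s^3 + 9s^2 + 28s + 40 = 0.
Trying s = -5: the polynomial evaluates to 0, so (s + 5) is a factor.
Dividing out leaves s^2 + 4s + 8 = 0.
The quadratic formula then gives s = -2 ± 2j.

s = -2 ± 2j, -5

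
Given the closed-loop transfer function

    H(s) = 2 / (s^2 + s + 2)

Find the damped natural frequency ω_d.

ω_d ≈ 1.323 rad/s

Comparing s^2 + s + 2 to s^2 + 2ζωₙs + ωₙ²: ωₙ = √2 ≈ 1.414 rad/s and ζ = 1/(2·√2) ≈ 0.3536.
ζωₙ = 1/2 = 0.5, so ω_d = ωₙ√(1−ζ²) = √(ωₙ² − (ζωₙ)²) = √(2 − 0.5²) = √1.75 ≈ 1.323 rad/s.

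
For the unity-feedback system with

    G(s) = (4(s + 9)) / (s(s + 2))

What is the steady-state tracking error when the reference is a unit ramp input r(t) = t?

G(s) has one pole at the origin.
This is a Type 1 system. Kv = lim_{s→0} s·G(s) = 36/2 = 18.
e_ss = 1/Kv = 1/(18) = 1/18 ≈ 0.05556.

e_ss = 0.05556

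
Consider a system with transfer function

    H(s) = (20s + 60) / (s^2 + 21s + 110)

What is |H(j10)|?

|H(j10)| ≈ 0.9932

Substitute s = j10: numerator = 60 + j200, denominator = 10 + j210.
|H(j10)| = |60 + j200| / |10 + j210| = 208.81 / 210.24 ≈ 0.9932.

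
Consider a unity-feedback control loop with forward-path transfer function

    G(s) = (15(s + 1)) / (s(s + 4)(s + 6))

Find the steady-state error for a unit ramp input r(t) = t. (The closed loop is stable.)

G(s) has one pole at the origin.
This is a Type 1 system. Kv = lim_{s→0} s·G(s) = 15/24 = 5/8.
e_ss = 1/Kv = 1/(5/8) = 8/5 ≈ 1.600.

e_ss = 1.600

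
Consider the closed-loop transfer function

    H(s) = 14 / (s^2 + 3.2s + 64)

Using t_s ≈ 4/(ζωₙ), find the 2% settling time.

t_s ≈ 2.500 s

Comparing s^2 + 3.2s + 64 to s^2 + 2ζωₙs + ωₙ²: ωₙ = 8 rad/s and ζ = 3.2/(2·8) = 0.2.
ζωₙ = 3.2/2 = 1.6, so t_s ≈ 4/(ζωₙ) = 4/1.6 = 2.500 s.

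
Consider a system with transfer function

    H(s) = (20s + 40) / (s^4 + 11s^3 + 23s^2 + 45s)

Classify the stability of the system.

marginally stable

The denominator s^4 + 11s^3 + 23s^2 + 45s factors as s(s + 9)(s^2 + 2s + 5), giving poles at s = 0, -9, -1 ± 2j.
Since the simple pole(s) at s = 0 lie on the jω-axis with none in the right half-plane, the system is marginally stable.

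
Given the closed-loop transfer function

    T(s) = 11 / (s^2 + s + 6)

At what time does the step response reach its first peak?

t_p ≈ 1.310 s

Comparing s^2 + s + 6 to s^2 + 2ζωₙs + ωₙ²: ωₙ = √6 ≈ 2.449 rad/s and ζ = 1/(2·√6) ≈ 0.2041.
ζωₙ = 1/2 = 0.5, so ω_d = ωₙ√(1−ζ²) = √(ωₙ² − (ζωₙ)²) = √(6 − 0.5²) = √5.75 ≈ 2.398 rad/s.
t_p = π/ω_d = π/2.398 ≈ 1.310 s.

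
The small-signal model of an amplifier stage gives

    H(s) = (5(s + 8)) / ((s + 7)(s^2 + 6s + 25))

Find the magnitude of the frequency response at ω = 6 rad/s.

Substitute s = j6: numerator = 40 + j30, denominator = -293 + j186.
|H(j6)| = |40 + j30| / |-293 + j186| = 50 / 347.05 ≈ 0.1441.

|H(j6)| ≈ 0.1441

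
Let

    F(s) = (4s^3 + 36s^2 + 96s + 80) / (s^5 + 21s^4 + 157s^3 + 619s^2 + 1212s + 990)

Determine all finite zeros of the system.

s = -5, -2, -2

Set the numerator to zero: 4s^3 + 36s^2 + 96s + 80 = 0, i.e. 4·(s^3 + 9s^2 + 24s + 20) = 0.
Factoring: (s + 5)(s + 2)^2 = 0.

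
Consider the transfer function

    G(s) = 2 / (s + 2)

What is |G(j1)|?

|G(j1)| ≈ 0.8944

Substitute s = j1: numerator = 2, denominator = 2 + j1.
|G(j1)| = |2| / |2 + j1| = 2 / 2.2361 ≈ 0.8944.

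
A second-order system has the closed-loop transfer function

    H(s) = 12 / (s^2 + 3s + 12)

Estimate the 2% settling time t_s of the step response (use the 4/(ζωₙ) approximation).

Comparing s^2 + 3s + 12 to s^2 + 2ζωₙs + ωₙ²: ωₙ = √12 ≈ 3.464 rad/s and ζ = 3/(2·√12) ≈ 0.4330.
ζωₙ = 3/2 = 1.5, so t_s ≈ 4/(ζωₙ) = 4/1.5 ≈ 2.667 s.

t_s ≈ 2.667 s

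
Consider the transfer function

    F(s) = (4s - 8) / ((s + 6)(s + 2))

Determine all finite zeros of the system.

Set the numerator to zero: 4s - 8 = 0, i.e. 4·(s - 2) = 0.
So s = 2.

s = 2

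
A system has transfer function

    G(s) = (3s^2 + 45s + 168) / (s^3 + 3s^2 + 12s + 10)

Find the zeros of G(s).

s = -7, -8

Set the numerator to zero: 3s^2 + 45s + 168 = 0, i.e. 3·(s^2 + 15s + 56) = 0.
Factoring: (s + 7)(s + 8) = 0.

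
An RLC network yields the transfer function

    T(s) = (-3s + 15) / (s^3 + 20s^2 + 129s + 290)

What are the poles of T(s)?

s = -5 + 2j, -5 - 2j, -10

The poles are the roots of the denominator s^3 + 20s^2 + 129s + 290 = 0.
Trying s = -10: the polynomial evaluates to 0, so (s + 10) is a factor.
Dividing out leaves s^2 + 10s + 29 = 0.
The quadratic formula then gives s = -5 ± 2j.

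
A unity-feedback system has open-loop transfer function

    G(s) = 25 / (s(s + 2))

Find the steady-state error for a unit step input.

G(s) has one pole at the origin.
This is a Type 1 system; for a step input the steady-state error is zero.

e_ss = 0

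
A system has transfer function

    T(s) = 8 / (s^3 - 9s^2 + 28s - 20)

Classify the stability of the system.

unstable

The denominator s^3 - 9s^2 + 28s - 20 factors as (s^2 - 8s + 20)(s - 1), giving poles at s = 4 ± 2j, 1.
Since the pole(s) at s = 4 + 2j, 4 - 2j, 1 lie in the right half-plane, the system is unstable.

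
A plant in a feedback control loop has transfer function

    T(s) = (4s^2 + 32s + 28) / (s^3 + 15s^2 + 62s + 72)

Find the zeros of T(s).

s = -7, -1

Set the numerator to zero: 4s^2 + 32s + 28 = 0, i.e. 4·(s^2 + 8s + 7) = 0.
Factoring: (s + 7)(s + 1) = 0.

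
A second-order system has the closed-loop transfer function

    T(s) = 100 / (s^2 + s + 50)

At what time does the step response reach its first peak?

t_p ≈ 0.4454 s

Comparing s^2 + s + 50 to s^2 + 2ζωₙs + ωₙ²: ωₙ = √50 ≈ 7.071 rad/s and ζ = 1/(2·√50) ≈ 0.07071.
ζωₙ = 1/2 = 0.5, so ω_d = ωₙ√(1−ζ²) = √(ωₙ² − (ζωₙ)²) = √(50 − 0.5²) = √49.75 ≈ 7.053 rad/s.
t_p = π/ω_d = π/7.053 ≈ 0.4454 s.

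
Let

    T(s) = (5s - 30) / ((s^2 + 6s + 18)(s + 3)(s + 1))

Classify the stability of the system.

The poles can be read from the denominator factors: s = -3 + 3j, -3 - 3j, -3, -1.
Since all poles lie strictly in the left half-plane, the system is stable.

stable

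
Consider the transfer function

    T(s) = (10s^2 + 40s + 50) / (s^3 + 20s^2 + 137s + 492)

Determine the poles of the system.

The poles are the roots of the denominator s^3 + 20s^2 + 137s + 492 = 0.
Trying s = -12: the polynomial evaluates to 0, so (s + 12) is a factor.
Dividing out leaves s^2 + 8s + 41 = 0.
The quadratic formula then gives s = -4 ± 5j.

s = -4 + 5j, -4 - 5j, -12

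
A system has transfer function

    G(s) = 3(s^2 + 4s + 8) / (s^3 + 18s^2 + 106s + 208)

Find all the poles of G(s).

s = -5 + j, -5 - j, -8

The poles are the roots of the denominator s^3 + 18s^2 + 106s + 208 = 0.
Trying s = -8: the polynomial evaluates to 0, so (s + 8) is a factor.
Dividing out leaves s^2 + 10s + 26 = 0.
The quadratic formula then gives s = -5 ± 1j.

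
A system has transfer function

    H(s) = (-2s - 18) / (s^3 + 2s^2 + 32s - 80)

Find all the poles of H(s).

s = -2 + 6j, -2 - 6j, 2

The poles are the roots of the denominator s^3 + 2s^2 + 32s - 80 = 0.
Trying s = 2: the polynomial evaluates to 0, so (s - 2) is a factor.
Dividing out leaves s^2 + 4s + 40 = 0.
The quadratic formula then gives s = -2 ± 6j.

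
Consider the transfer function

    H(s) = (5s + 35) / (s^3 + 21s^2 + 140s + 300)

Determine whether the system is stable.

The denominator s^3 + 21s^2 + 140s + 300 factors as (s + 10)(s + 5)(s + 6), giving poles at s = -10, -5, -6.
Since all poles lie strictly in the left half-plane, the system is stable.

stable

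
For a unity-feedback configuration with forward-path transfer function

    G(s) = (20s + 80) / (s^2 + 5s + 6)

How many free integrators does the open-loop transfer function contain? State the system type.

The denominator has no factor of s at the origin — no free integrator — so this is a Type 0 system.

Type 0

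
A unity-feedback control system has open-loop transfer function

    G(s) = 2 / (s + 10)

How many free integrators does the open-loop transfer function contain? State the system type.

The denominator has no factor of s at the origin — no free integrator — so this is a Type 0 system.

Type 0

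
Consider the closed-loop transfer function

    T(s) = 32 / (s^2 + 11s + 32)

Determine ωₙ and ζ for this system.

Compare the denominator to the standard form s^2 + 2ζωₙs + ωₙ².
ωₙ² = 32, so ωₙ = √32 ≈ 5.657 rad/s.
2ζωₙ = 11, so ζ = 11/(2·√32) ≈ 0.9723.

ωₙ ≈ 5.657 rad/s, ζ ≈ 0.9723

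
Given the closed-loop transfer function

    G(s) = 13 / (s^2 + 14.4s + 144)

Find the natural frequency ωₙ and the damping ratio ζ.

Compare the denominator to the standard form s^2 + 2ζωₙs + ωₙ².
ωₙ² = 144, so ωₙ = 12 rad/s.
2ζωₙ = 14.4, so ζ = 14.4/(2·12) = 0.6.

ωₙ = 12 rad/s, ζ = 0.6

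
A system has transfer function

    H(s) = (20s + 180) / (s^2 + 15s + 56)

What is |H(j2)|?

|H(j2)| ≈ 3.071

Substitute s = j2: numerator = 180 + j40, denominator = 52 + j30.
|H(j2)| = |180 + j40| / |52 + j30| = 184.39 / 60.033 ≈ 3.071.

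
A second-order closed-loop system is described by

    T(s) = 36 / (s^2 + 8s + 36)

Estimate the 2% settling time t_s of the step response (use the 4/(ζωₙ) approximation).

Comparing s^2 + 8s + 36 to s^2 + 2ζωₙs + ωₙ²: ωₙ = 6 rad/s and ζ = 8/(2·6) ≈ 0.6667.
ζωₙ = 8/2 = 4, so t_s ≈ 4/(ζωₙ) = 4/4 = 1 s.

t_s ≈ 1 s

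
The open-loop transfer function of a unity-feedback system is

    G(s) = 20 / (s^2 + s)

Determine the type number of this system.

Type 1

Factor s from the denominator: s^2 + s = s·(s + 1).
There is 1 pole at the origin, so the system is Type 1.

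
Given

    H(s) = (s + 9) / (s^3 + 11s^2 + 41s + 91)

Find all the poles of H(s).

s = -2 + 3j, -2 - 3j, -7

The poles are the roots of the denominator s^3 + 11s^2 + 41s + 91 = 0.
Trying s = -7: the polynomial evaluates to 0, so (s + 7) is a factor.
Dividing out leaves s^2 + 4s + 13 = 0.
The quadratic formula then gives s = -2 ± 3j.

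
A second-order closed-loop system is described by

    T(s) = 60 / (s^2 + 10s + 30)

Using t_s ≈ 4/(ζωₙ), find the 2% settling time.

t_s ≈ 0.8000 s

Comparing s^2 + 10s + 30 to s^2 + 2ζωₙs + ωₙ²: ωₙ = √30 ≈ 5.477 rad/s and ζ = 10/(2·√30) ≈ 0.9129.
ζωₙ = 10/2 = 5, so t_s ≈ 4/(ζωₙ) = 4/5 = 0.8000 s.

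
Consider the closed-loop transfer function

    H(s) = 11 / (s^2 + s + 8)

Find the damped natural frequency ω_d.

ω_d ≈ 2.784 rad/s

Comparing s^2 + s + 8 to s^2 + 2ζωₙs + ωₙ²: ωₙ = √8 ≈ 2.828 rad/s and ζ = 1/(2·√8) ≈ 0.1768.
ζωₙ = 1/2 = 0.5, so ω_d = ωₙ√(1−ζ²) = √(ωₙ² − (ζωₙ)²) = √(8 − 0.5²) = √7.75 ≈ 2.784 rad/s.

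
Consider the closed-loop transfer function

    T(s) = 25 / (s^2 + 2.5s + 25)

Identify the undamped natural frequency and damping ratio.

Compare the denominator to the standard form s^2 + 2ζωₙs + ωₙ².
ωₙ² = 25, so ωₙ = 5 rad/s.
2ζωₙ = 2.5, so ζ = 2.5/(2·5) = 0.25.

ωₙ = 5 rad/s, ζ = 0.25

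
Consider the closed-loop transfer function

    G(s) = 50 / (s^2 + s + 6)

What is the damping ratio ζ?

Compare the denominator to the standard form s^2 + 2ζωₙs + ωₙ².
ωₙ² = 6, so ωₙ = √6 ≈ 2.449 rad/s.
2ζωₙ = 1, so ζ = 1/(2·√6) ≈ 0.2041.

ζ ≈ 0.2041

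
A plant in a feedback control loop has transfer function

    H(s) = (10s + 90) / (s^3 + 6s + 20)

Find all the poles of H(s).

The poles are the roots of the denominator s^3 + 6s + 20 = 0.
Trying s = -2: the polynomial evaluates to 0, so (s + 2) is a factor.
Dividing out leaves s^2 - 2s + 10 = 0.
The quadratic formula then gives s = 1 ± 3j.

s = 1 ± 3j, -2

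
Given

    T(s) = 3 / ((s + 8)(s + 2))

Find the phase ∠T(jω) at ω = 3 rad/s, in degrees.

At s = j3: numerator = 3, denominator = 7 + j30.
∠T = ∠num − ∠den = 0° − (76.866°) = -76.87°.

∠T(j3) ≈ -76.87°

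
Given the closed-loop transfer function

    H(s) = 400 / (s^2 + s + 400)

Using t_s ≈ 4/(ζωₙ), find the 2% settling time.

Comparing s^2 + s + 400 to s^2 + 2ζωₙs + ωₙ²: ωₙ = 20 rad/s and ζ = 1/(2·20) = 0.025.
ζωₙ = 1/2 = 0.5, so t_s ≈ 4/(ζωₙ) = 4/0.5 = 8 s.

t_s ≈ 8 s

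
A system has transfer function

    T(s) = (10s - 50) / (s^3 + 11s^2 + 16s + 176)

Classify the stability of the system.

marginally stable

The denominator s^3 + 11s^2 + 16s + 176 factors as (s^2 + 16)(s + 11), giving poles at s = ±4j, -11.
Since the simple pole(s) at s = ±4j lie on the jω-axis with none in the right half-plane, the system is marginally stable.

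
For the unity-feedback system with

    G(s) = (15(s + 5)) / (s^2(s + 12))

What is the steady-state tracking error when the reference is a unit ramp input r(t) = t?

G(s) has 2 poles at the origin.
This is a Type 2 system; for a ramp input the steady-state error is zero.

e_ss = 0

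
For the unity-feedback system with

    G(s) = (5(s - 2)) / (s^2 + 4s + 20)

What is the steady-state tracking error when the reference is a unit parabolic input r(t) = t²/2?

G(s) has no poles at the origin.
This is a Type 0 system; Ka = lim_{s→0} s^2·G(s) = 0, so the steady-state error for a parabola input is infinite.

e_ss = ∞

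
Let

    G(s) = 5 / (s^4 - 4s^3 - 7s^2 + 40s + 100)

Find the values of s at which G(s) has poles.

The poles are the roots of the denominator s^4 - 4s^3 - 7s^2 + 40s + 100 = 0.
No real roots exist; factor into two real quadratics: (s^2 - 8s + 20)(s^2 + 4s + 5) = 0.
Each quadratic gives a conjugate pair via the quadratic formula.

s = 4 + 2j, 4 - 2j, -2 + j, -2 - j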